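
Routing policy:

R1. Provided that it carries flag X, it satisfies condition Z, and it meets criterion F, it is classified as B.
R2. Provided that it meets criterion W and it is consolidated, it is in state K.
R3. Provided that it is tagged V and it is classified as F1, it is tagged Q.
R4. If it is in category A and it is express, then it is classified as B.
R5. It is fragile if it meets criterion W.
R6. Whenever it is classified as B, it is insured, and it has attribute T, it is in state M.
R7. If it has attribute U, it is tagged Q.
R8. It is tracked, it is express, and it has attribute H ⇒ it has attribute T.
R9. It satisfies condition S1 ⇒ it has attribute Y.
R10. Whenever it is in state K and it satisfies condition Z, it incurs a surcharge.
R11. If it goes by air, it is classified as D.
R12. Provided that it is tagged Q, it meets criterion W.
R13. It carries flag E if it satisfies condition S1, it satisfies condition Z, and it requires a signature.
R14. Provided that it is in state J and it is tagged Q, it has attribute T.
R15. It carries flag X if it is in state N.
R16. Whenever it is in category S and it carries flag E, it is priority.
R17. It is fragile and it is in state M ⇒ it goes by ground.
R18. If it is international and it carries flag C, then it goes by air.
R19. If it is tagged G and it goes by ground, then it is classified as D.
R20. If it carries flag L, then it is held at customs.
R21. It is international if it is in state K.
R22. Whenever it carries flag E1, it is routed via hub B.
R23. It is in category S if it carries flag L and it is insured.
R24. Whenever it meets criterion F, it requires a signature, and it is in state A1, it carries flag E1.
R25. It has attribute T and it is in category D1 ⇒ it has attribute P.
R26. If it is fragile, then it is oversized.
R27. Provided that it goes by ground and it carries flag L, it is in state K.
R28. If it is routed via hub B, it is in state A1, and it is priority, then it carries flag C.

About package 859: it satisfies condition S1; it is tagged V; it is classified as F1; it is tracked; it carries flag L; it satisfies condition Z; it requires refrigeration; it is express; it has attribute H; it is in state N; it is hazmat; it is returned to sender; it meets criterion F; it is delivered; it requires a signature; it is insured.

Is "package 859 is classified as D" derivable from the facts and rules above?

No

Forward chaining from the given facts derives: is tagged Q, has attribute T, has attribute Y, meets criterion W, carries flag E, carries flag X, is held at customs, is in category S, is classified as B, is fragile, is in state M, is priority, goes by ground, is oversized, is in state K, incurs a surcharge, is international.
Rules concluding "it is classified as D": R11 needs "it goes by air"; R19 needs "it is tagged G" — none of these are established.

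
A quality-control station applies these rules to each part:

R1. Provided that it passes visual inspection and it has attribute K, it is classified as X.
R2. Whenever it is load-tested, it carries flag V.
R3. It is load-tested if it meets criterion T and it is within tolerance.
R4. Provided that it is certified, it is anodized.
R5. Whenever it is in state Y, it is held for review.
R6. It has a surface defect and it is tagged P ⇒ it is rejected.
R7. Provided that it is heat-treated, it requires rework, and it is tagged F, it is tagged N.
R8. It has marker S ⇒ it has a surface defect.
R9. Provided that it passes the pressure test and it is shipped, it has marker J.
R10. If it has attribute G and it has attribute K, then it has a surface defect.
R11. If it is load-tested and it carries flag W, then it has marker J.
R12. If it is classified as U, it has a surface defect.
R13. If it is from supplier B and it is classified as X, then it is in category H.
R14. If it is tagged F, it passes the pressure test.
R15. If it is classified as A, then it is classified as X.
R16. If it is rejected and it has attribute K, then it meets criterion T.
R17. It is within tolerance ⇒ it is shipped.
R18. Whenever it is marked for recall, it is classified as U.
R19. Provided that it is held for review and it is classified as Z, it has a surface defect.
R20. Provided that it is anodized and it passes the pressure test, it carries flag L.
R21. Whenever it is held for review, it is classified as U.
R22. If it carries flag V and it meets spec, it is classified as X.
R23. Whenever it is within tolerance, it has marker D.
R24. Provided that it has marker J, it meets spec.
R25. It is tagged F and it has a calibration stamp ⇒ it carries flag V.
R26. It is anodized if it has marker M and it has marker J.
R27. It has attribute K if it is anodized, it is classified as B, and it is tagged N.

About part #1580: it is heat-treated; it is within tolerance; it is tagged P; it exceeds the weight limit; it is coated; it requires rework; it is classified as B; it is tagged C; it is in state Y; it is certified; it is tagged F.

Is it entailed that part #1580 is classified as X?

Yes

By R4 (it is certified): it is anodized.
By R5 (it is in state Y): it is held for review.
By R7 (it is heat-treated, it requires rework, it is tagged F): it is tagged N.
By R14 (it is tagged F): it passes the pressure test.
By R17 (it is within tolerance): it is shipped.
By R21 (it is held for review): it is classified as U.
By R27 (it is anodized, it is classified as B, it is tagged N): it has attribute K.
By R9 (it passes the pressure test, it is shipped): it has marker J.
By R12 (it is classified as U): it has a surface defect.
By R24 (it has marker J): it meets spec.
By R6 (it has a surface defect, it is tagged P): it is rejected.
By R16 (it is rejected, it has attribute K): it meets criterion T.
By R3 (it meets criterion T, it is within tolerance): it is load-tested.
By R2 (it is load-tested): it carries flag V.
By R22 (it carries flag V, it meets spec): it is classified as X.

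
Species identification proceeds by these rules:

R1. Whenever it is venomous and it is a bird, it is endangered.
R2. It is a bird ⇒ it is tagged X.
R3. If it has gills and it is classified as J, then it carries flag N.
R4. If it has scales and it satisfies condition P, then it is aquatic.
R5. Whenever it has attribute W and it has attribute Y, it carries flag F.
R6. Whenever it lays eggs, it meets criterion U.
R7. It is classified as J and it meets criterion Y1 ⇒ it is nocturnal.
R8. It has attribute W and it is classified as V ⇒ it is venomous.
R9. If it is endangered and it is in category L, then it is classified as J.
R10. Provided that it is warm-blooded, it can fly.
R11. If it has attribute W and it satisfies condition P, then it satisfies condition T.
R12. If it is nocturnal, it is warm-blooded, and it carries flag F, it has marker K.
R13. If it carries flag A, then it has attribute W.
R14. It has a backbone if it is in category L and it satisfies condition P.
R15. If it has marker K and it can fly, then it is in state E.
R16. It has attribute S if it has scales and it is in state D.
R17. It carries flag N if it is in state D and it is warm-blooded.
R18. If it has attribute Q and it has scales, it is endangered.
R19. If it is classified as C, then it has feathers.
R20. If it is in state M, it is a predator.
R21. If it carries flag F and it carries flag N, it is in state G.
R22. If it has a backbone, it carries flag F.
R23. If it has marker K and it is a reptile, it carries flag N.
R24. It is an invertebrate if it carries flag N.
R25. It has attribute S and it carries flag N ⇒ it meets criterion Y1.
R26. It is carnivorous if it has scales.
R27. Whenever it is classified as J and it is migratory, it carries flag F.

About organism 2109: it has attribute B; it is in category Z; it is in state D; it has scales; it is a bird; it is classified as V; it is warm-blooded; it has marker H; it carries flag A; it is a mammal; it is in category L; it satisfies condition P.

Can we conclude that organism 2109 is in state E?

Yes

By R10 (it is warm-blooded): it can fly.
By R13 (it carries flag A): it has attribute W.
By R14 (it is in category L, it satisfies condition P): it has a backbone.
By R16 (it has scales, it is in state D): it has attribute S.
By R17 (it is in state D, it is warm-blooded): it carries flag N.
By R22 (it has a backbone): it carries flag F.
By R25 (it has attribute S, it carries flag N): it meets criterion Y1.
By R8 (it has attribute W, it is classified as V): it is venomous.
By R1 (it is venomous, it is a bird): it is endangered.
By R9 (it is endangered, it is in category L): it is classified as J.
By R7 (it is classified as J, it meets criterion Y1): it is nocturnal.
By R12 (it is nocturnal, it is warm-blooded, it carries flag F): it has marker K.
By R15 (it has marker K, it can fly): it is in state E.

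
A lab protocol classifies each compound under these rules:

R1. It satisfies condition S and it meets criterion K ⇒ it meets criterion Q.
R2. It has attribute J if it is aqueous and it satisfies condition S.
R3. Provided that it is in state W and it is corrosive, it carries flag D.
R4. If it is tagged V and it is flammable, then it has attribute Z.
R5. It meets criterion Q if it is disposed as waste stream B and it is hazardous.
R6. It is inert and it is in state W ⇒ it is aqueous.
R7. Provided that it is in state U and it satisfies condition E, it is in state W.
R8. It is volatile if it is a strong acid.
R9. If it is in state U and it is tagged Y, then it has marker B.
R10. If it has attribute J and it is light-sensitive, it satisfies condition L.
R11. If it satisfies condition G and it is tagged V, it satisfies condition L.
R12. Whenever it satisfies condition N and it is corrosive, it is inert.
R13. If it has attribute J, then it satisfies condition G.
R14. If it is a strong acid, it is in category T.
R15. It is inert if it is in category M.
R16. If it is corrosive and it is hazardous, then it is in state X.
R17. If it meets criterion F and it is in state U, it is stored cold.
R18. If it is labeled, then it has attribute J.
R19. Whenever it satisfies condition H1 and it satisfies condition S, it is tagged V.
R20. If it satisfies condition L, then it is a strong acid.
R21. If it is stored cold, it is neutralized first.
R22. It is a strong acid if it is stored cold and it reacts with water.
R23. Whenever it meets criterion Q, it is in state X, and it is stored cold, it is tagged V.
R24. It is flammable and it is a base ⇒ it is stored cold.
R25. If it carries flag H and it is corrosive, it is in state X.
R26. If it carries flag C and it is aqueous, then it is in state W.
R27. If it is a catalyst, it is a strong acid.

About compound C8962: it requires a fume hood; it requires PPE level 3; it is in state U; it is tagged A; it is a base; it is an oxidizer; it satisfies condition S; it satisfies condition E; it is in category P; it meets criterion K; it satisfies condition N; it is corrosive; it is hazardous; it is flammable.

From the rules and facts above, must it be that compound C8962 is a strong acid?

Yes

By R1 (it satisfies condition S, it meets criterion K): it meets criterion Q.
By R7 (it is in state U, it satisfies condition E): it is in state W.
By R12 (it satisfies condition N, it is corrosive): it is inert.
By R16 (it is corrosive, it is hazardous): it is in state X.
By R24 (it is flammable, it is a base): it is stored cold.
By R6 (it is inert, it is in state W): it is aqueous.
By R23 (it meets criterion Q, it is in state X, it is stored cold): it is tagged V.
By R2 (it is aqueous, it satisfies condition S): it has attribute J.
By R13 (it has attribute J): it satisfies condition G.
By R11 (it satisfies condition G, it is tagged V): it satisfies condition L.
By R20 (it satisfies condition L): it is a strong acid.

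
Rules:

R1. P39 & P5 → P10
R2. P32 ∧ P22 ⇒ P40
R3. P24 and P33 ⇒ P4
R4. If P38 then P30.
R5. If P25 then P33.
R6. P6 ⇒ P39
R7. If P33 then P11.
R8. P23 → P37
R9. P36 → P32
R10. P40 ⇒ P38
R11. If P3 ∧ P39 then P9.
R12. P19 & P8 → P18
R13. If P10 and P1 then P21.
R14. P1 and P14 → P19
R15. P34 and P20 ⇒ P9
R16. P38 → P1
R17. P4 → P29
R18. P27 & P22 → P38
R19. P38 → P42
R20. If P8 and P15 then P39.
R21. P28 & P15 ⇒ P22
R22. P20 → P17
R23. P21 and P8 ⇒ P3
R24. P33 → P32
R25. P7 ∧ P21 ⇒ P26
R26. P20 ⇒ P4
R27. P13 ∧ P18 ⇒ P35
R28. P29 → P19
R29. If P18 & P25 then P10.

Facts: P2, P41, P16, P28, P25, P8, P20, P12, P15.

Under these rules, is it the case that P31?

No

Forward chaining from the given facts derives: P33, P11, P39, P22, P17, P32, P4, P40, P38, P1, P29, P42, P19, P30, P18, P10, P21, P3, P9.
No rule has P31 as its conclusion, and it is not among the given facts.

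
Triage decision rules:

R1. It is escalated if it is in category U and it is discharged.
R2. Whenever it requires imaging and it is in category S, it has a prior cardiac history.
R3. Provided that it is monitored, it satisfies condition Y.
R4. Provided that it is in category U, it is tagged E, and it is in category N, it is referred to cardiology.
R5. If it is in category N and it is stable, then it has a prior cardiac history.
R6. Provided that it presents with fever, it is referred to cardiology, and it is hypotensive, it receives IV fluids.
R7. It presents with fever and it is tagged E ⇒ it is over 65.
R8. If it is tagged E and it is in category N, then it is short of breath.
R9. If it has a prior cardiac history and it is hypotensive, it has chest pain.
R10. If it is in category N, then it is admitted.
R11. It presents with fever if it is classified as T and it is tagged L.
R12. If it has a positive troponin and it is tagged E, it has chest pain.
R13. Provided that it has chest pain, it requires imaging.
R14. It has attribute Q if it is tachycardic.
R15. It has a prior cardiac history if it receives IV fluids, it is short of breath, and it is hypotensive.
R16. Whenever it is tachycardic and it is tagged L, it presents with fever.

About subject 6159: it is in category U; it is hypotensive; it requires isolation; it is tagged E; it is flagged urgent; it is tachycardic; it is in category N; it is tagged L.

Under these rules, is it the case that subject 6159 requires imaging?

Yes

By R4 (it is in category U, it is tagged E, it is in category N): it is referred to cardiology.
By R8 (it is tagged E, it is in category N): it is short of breath.
By R16 (it is tachycardic, it is tagged L): it presents with fever.
By R6 (it presents with fever, it is referred to cardiology, it is hypotensive): it receives IV fluids.
By R15 (it receives IV fluids, it is short of breath, it is hypotensive): it has a prior cardiac history.
By R9 (it has a prior cardiac history, it is hypotensive): it has chest pain.
By R13 (it has chest pain): it requires imaging.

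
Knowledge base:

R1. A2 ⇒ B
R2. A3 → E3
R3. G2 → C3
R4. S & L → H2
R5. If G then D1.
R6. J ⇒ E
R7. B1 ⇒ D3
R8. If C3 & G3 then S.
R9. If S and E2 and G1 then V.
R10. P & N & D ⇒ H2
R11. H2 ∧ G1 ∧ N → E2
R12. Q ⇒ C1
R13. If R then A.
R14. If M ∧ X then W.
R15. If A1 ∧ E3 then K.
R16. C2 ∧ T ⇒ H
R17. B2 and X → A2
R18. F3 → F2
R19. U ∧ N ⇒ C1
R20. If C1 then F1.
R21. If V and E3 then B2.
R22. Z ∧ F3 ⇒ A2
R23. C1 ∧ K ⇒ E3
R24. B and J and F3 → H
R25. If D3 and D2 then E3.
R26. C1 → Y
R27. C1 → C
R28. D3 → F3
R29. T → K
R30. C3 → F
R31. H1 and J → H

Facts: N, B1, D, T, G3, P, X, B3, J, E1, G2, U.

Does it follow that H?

Forward chaining from the given facts derives: C3, E, D3, S, H2, C1, F1, Y, C, F3, K, F, F2, E3.
Rules concluding H: R16 needs C2; R24 needs B; R31 needs H1 — none of these are established.

No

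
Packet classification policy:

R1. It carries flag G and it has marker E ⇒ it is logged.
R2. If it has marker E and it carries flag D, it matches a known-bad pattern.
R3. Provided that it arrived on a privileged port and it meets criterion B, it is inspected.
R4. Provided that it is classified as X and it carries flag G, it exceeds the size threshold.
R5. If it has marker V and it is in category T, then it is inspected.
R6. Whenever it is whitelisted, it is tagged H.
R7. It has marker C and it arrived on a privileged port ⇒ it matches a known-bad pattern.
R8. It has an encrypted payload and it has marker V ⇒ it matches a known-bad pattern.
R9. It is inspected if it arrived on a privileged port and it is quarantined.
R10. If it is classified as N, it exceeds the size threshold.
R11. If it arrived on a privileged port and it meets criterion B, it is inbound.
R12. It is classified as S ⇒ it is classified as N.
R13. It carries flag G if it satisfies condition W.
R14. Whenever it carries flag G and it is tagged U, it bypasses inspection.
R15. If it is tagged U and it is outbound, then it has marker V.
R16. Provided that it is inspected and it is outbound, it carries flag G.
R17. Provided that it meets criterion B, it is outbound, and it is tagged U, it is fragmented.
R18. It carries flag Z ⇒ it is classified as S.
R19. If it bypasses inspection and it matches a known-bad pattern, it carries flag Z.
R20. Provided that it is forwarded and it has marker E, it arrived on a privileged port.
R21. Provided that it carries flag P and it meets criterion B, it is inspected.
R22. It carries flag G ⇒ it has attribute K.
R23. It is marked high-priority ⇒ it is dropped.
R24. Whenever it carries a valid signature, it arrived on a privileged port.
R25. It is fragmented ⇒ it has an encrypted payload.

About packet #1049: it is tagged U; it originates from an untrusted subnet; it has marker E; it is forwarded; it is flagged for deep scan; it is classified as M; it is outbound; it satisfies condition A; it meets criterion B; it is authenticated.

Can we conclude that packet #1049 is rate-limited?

No

Forward chaining from the given facts derives: has marker V, is fragmented, arrived on a privileged port, has an encrypted payload, is inspected, matches a known-bad pattern, is inbound, carries flag G, has attribute K, is logged, bypasses inspection, carries flag Z, is classified as S, is classified as N, exceeds the size threshold.
No rule has "it is rate-limited" as its conclusion, and it is not among the given facts.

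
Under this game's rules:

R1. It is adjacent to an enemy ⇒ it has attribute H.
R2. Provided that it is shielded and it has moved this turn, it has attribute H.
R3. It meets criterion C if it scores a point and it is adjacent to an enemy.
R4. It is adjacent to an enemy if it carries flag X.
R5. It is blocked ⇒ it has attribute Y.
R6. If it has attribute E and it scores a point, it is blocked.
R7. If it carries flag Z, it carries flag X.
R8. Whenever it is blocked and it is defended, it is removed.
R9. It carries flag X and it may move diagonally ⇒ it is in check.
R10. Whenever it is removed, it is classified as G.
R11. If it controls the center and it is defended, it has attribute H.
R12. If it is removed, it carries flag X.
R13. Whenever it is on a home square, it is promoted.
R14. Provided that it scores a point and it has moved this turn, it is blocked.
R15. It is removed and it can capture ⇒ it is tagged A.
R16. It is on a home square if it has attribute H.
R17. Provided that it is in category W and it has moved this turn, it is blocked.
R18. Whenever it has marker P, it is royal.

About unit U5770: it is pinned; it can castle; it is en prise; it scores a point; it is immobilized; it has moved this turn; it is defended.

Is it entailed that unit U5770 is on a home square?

Yes

By R14 (it scores a point, it has moved this turn): it is blocked.
By R8 (it is blocked, it is defended): it is removed.
By R12 (it is removed): it carries flag X.
By R4 (it carries flag X): it is adjacent to an enemy.
By R1 (it is adjacent to an enemy): it has attribute H.
By R16 (it has attribute H): it is on a home square.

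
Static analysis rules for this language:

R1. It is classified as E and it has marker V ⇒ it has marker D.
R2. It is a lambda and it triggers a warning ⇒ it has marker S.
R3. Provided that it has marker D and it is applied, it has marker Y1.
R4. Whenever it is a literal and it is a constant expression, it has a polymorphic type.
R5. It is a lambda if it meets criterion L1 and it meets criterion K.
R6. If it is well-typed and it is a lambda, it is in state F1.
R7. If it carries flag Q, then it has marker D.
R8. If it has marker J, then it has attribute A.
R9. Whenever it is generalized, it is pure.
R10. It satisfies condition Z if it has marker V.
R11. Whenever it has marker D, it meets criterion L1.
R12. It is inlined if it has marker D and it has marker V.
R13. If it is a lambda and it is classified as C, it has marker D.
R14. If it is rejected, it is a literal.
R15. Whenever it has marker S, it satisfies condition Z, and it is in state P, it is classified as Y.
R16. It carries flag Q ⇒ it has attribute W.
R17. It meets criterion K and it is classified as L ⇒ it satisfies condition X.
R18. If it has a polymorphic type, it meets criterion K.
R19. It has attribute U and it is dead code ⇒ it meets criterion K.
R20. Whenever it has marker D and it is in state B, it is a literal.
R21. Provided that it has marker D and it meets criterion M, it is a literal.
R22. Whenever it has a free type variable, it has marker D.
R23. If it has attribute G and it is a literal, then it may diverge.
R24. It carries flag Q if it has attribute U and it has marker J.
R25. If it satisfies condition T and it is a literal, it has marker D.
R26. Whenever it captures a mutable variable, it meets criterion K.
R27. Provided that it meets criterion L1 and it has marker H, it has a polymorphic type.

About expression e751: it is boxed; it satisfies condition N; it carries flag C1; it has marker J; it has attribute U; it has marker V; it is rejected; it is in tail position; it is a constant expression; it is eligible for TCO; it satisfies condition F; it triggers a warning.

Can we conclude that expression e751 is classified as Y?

Forward chaining from the given facts derives: has attribute A, satisfies condition Z, is a literal, carries flag Q, has a polymorphic type, has marker D, meets criterion L1, is inlined, has attribute W, meets criterion K, is a lambda, has marker S.
The only rule concluding "it is classified as Y" is R15, which needs "it is in state P"; that is never established.

No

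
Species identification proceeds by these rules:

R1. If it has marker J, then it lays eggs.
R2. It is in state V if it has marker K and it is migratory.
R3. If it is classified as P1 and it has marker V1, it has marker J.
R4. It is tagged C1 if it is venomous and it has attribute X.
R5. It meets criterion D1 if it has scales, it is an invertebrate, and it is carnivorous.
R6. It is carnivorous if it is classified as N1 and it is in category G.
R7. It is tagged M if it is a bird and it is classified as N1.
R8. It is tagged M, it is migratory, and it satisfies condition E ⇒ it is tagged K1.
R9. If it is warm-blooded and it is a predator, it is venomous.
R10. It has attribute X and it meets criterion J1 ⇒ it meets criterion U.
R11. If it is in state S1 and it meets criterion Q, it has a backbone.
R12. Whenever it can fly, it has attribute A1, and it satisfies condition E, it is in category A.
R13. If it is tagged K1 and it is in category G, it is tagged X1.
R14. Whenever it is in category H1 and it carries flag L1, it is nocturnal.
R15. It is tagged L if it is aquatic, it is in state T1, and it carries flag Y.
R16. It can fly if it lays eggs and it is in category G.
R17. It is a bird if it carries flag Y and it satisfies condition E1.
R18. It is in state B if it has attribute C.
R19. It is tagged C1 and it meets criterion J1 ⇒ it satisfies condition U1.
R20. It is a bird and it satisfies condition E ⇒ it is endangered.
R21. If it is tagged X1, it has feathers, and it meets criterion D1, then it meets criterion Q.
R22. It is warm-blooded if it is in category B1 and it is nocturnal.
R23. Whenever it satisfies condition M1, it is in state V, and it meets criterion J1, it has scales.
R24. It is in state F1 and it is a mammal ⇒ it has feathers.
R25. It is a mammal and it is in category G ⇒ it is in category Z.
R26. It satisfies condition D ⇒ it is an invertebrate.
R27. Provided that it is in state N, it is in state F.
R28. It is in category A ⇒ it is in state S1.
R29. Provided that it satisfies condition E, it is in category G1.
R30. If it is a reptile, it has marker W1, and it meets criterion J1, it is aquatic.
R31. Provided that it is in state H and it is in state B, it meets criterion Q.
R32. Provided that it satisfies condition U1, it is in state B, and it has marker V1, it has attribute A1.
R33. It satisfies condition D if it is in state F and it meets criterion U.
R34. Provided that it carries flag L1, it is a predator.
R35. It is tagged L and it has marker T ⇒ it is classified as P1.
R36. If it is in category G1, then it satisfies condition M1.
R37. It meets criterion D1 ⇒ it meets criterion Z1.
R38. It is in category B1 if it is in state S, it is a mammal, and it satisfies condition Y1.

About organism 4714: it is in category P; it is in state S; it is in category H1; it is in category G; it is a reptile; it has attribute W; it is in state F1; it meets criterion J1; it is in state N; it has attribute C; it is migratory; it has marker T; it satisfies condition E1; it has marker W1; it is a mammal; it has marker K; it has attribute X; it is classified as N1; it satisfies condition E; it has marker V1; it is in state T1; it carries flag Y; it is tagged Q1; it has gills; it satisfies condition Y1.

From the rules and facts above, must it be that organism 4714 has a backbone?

No

Forward chaining from the given facts derives: is in state V, is carnivorous, meets criterion U, is a bird, is in state B, is endangered, has feathers, is in category Z, is in state F, is in category G1, is aquatic, satisfies condition D, satisfies condition M1, is in category B1, is tagged M, is tagged K1, is tagged X1, is tagged L, has scales, is an invertebrate, is classified as P1, has marker J, meets criterion D1, meets criterion Q, meets criterion Z1, lays eggs, can fly.
The only rule concluding "it has a backbone" is R11, which needs "it is in state S1"; that is never established.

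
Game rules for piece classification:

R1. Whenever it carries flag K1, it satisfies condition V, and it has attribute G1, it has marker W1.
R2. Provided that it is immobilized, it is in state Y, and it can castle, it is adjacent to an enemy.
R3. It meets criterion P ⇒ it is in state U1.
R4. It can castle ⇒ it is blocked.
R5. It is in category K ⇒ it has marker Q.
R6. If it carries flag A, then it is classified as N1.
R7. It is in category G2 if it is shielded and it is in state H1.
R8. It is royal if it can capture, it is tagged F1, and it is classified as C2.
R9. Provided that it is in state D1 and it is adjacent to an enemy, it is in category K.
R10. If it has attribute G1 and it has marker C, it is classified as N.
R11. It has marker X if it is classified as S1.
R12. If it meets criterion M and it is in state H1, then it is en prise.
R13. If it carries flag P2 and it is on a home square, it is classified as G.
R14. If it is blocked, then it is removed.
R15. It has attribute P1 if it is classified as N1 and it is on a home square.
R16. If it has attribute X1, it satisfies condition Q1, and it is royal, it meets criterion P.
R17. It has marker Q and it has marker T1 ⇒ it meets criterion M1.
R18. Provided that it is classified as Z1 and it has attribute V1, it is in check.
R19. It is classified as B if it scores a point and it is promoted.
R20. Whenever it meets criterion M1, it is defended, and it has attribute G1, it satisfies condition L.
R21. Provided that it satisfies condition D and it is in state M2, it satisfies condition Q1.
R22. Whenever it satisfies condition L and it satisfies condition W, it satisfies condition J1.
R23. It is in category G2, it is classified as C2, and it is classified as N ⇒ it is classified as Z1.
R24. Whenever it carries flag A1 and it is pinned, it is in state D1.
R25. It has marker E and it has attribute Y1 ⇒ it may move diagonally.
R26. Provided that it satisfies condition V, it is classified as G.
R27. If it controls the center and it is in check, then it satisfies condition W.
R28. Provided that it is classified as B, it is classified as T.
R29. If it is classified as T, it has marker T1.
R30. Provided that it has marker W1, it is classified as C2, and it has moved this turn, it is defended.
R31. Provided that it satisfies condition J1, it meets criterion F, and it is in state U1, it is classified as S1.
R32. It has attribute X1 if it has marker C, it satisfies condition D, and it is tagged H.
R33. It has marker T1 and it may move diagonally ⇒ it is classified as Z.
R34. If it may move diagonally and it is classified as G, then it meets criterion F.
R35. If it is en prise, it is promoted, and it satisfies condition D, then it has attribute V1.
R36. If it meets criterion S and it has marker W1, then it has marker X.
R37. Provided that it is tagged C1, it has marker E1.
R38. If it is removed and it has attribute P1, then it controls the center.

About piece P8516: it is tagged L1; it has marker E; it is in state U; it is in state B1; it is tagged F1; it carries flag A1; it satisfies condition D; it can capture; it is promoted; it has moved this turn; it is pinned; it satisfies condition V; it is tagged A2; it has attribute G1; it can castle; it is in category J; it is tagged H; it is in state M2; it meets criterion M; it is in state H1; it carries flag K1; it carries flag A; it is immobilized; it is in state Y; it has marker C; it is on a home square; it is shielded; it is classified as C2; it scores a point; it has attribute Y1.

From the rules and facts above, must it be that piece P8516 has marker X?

Yes

By R1 (it carries flag K1, it satisfies condition V, it has attribute G1): it has marker W1.
By R2 (it is immobilized, it is in state Y, it can castle): it is adjacent to an enemy.
By R4 (it can castle): it is blocked.
By R6 (it carries flag A): it is classified as N1.
By R7 (it is shielded, it is in state H1): it is in category G2.
By R8 (it can capture, it is tagged F1, it is classified as C2): it is royal.
By R10 (it has attribute G1, it has marker C): it is classified as N.
By R12 (it meets criterion M, it is in state H1): it is en prise.
By R14 (it is blocked): it is removed.
By R15 (it is classified as N1, it is on a home square): it has attribute P1.
By R19 (it scores a point, it is promoted): it is classified as B.
By R21 (it satisfies condition D, it is in state M2): it satisfies condition Q1.
By R23 (it is in category G2, it is classified as C2, it is classified as N): it is classified as Z1.
By R24 (it carries flag A1, it is pinned): it is in state D1.
By R25 (it has marker E, it has attribute Y1): it may move diagonally.
By R26 (it satisfies condition V): it is classified as G.
By R28 (it is classified as B): it is classified as T.
By R29 (it is classified as T): it has marker T1.
By R30 (it has marker W1, it is classified as C2, it has moved this turn): it is defended.
By R32 (it has marker C, it satisfies condition D, it is tagged H): it has attribute X1.
By R34 (it may move diagonally, it is classified as G): it meets criterion F.
By R35 (it is en prise, it is promoted, it satisfies condition D): it has attribute V1.
By R38 (it is removed, it has attribute P1): it controls the center.
By R9 (it is in state D1, it is adjacent to an enemy): it is in category K.
By R16 (it has attribute X1, it satisfies condition Q1, it is royal): it meets criterion P.
By R18 (it is classified as Z1, it has attribute V1): it is in check.
By R27 (it controls the center, it is in check): it satisfies condition W.
By R3 (it meets criterion P): it is in state U1.
By R5 (it is in category K): it has marker Q.
By R17 (it has marker Q, it has marker T1): it meets criterion M1.
By R20 (it meets criterion M1, it is defended, it has attribute G1): it satisfies condition L.
By R22 (it satisfies condition L, it satisfies condition W): it satisfies condition J1.
By R31 (it satisfies condition J1, it meets criterion F, it is in state U1): it is classified as S1.
By R11 (it is classified as S1): it has marker X.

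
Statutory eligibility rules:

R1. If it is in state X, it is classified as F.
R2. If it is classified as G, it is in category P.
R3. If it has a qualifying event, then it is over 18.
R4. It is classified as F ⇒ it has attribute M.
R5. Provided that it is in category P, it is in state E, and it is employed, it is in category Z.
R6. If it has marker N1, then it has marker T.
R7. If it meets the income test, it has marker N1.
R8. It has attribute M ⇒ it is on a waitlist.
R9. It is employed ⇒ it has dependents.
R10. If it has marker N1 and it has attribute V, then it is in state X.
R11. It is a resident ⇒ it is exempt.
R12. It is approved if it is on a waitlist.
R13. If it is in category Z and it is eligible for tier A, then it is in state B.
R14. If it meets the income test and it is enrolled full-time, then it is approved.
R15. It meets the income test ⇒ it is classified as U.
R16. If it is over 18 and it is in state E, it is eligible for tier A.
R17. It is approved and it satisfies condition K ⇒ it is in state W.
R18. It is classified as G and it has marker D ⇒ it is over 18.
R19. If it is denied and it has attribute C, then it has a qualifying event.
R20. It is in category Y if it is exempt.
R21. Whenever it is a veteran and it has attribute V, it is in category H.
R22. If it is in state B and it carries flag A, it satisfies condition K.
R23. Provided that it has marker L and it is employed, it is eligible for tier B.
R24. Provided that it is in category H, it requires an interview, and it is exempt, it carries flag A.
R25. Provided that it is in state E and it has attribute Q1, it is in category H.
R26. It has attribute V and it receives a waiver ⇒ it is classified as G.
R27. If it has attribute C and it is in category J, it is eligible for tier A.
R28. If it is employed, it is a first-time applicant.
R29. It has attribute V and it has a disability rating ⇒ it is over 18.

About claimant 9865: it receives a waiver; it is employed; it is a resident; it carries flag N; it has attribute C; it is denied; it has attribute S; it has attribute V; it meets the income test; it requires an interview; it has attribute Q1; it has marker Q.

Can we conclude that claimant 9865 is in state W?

Forward chaining from the given facts derives: has marker N1, has dependents, is in state X, is exempt, is classified as U, has a qualifying event, is in category Y, is classified as G, is a first-time applicant, is classified as F, is in category P, is over 18, has attribute M, has marker T, is on a waitlist, is approved.
The only rule concluding "it is in state W" is R17, which needs "it satisfies condition K"; that is never established.

No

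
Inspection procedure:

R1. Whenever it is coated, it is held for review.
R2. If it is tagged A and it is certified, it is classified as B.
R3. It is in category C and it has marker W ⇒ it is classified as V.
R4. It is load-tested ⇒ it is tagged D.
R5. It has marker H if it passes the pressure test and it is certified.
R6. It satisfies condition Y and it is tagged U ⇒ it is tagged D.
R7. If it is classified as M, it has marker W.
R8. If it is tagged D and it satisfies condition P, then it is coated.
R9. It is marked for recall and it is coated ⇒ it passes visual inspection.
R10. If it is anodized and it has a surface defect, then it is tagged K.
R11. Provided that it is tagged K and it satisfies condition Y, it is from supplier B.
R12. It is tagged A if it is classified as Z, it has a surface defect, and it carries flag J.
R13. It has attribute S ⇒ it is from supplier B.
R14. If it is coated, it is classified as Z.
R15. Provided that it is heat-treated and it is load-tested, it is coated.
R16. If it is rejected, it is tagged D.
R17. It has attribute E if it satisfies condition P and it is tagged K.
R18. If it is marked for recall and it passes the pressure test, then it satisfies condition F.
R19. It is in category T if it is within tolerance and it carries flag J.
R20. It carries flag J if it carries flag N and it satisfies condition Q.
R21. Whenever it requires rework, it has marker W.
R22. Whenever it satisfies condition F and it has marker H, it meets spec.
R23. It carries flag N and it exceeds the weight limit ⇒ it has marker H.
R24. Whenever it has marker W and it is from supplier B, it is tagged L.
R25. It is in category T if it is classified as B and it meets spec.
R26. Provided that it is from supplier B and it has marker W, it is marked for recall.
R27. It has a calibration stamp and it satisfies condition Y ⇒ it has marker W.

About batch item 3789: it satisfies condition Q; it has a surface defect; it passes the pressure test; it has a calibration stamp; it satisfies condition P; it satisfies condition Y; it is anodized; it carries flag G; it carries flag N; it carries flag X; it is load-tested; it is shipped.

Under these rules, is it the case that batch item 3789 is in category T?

No

Forward chaining from the given facts derives: is tagged D, is coated, is tagged K, is from supplier B, is classified as Z, has attribute E, carries flag J, has marker W, is held for review, is tagged A, is tagged L, is marked for recall, passes visual inspection, satisfies condition F.
Rules concluding "it is in category T": R19 needs "it is within tolerance"; R25 needs "it is classified as B" — none of these are established.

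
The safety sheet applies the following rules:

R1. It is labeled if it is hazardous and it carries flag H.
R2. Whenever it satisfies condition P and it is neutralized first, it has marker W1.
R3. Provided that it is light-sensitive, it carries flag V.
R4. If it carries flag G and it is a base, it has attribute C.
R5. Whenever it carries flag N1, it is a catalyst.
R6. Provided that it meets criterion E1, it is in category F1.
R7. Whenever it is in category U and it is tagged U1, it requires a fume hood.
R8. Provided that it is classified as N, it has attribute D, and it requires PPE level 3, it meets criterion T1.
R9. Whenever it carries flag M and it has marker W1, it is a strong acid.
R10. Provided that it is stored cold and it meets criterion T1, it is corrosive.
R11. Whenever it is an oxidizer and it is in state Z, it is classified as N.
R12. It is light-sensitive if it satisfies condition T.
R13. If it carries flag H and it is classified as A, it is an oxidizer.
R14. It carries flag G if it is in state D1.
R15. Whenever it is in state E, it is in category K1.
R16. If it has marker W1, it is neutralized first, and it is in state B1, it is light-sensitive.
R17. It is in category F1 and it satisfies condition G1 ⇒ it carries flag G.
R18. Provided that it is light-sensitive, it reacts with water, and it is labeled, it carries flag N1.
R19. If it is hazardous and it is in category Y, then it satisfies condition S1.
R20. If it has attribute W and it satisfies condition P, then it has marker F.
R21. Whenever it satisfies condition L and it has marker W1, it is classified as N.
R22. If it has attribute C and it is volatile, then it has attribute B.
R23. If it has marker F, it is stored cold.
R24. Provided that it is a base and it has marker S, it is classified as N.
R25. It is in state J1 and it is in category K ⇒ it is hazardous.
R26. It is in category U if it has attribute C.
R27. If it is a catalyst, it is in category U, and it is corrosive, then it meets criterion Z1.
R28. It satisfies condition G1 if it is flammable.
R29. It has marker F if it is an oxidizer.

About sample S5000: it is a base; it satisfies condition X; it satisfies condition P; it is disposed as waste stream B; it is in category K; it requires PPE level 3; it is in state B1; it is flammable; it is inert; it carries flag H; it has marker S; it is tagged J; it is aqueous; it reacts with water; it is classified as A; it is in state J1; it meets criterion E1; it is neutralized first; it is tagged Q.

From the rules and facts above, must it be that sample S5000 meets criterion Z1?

No

Forward chaining from the given facts derives: has marker W1, is in category F1, is an oxidizer, is light-sensitive, is classified as N, is hazardous, satisfies condition G1, has marker F, is labeled, carries flag V, carries flag G, carries flag N1, is stored cold, has attribute C, is a catalyst, is in category U.
The only rule concluding "it meets criterion Z1" is R27, which needs "it is corrosive"; that is never established.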